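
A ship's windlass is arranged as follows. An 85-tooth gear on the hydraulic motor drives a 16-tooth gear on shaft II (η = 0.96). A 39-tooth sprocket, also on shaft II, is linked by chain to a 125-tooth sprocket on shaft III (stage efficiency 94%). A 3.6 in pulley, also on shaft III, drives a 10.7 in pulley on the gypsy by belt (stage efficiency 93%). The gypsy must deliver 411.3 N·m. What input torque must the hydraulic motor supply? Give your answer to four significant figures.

273.3 N·m

Overall ratio R = 0.18824 × 3.2051 × 2.9722 = 1.7932; overall efficiency η = 0.96 × 0.94 × 0.93 = 0.8392.
Input torque = output torque / (R × η) = 411.3 / (1.7932 × 0.8392) = 273.31 N·m.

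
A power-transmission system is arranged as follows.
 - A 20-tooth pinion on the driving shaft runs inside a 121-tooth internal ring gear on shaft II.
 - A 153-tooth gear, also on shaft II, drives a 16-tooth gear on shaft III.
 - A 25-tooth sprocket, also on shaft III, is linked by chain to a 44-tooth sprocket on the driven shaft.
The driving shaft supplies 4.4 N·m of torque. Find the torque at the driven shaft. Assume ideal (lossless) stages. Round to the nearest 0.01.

4.90 N·m

After the internal gear (121/20): 4.4 × 6.05 = 26.62 N·m
After the gear mesh (16/153): 26.62 × 0.10458 = 2.7838 N·m
After the chain (44/25): 2.7838 × 1.76 = 4.8995 N·m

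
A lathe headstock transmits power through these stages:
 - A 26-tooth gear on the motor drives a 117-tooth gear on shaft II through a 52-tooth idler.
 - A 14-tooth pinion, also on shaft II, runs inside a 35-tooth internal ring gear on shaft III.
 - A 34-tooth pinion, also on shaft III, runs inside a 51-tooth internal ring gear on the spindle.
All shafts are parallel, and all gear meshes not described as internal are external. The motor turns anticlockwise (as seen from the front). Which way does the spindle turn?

the motor → shaft II: driver → idler → driven is 2 external meshes, 2 reversals → CCW.
shaft II → shaft III: internal mesh, same direction → CCW.
shaft III → the spindle: internal mesh, same direction → CCW.
2 reversals in total — an even number — so the spindle turns the same way as the motor.

anticlockwise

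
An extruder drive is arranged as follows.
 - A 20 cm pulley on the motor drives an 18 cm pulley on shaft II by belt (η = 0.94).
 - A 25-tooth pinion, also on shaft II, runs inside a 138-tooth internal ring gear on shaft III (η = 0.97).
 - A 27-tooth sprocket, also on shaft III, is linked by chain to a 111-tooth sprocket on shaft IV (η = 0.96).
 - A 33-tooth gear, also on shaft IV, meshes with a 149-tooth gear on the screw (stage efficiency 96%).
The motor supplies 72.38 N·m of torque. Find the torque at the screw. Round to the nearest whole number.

5609 N·m

belt 18/20 = 0.9 → τ = 72.38·0.9·0.94 = 61.233 N·m
internal gear 138/25 = 5.52 → τ = 61.233·5.52·0.97 = 327.87 N·m
chain 111/27 = 4.1111 → τ = 327.87·4.1111·0.96 = 1294 N·m
gear mesh 149/33 = 4.5152 → τ = 1294·4.5152·0.96 = 5608.8 N·m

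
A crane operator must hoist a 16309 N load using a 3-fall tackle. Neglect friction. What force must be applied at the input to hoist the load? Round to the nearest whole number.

5436 N

Block-and-tackle MA = number of supporting rope parts = 3.
Effort = load / MA = 16309 / 3 = 5436.3 N.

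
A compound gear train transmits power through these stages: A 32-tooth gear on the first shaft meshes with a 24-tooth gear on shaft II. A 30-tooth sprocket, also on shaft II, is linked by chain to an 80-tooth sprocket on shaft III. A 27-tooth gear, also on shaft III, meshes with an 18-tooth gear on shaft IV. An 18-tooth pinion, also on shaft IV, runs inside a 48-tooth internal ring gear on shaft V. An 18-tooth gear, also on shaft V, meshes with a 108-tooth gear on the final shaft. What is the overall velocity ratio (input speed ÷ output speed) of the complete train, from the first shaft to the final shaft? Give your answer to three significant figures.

21.3

Each stage contributes driven/driver: gear mesh 24/32 = 0.75, chain 80/30 = 2.6667, gear mesh 18/27 = 0.66667, internal gear 48/18 = 2.6667, gear mesh 108/18 = 6.
Overall: 0.75 × 2.6667 × 0.66667 × 2.6667 × 6 = 21.333.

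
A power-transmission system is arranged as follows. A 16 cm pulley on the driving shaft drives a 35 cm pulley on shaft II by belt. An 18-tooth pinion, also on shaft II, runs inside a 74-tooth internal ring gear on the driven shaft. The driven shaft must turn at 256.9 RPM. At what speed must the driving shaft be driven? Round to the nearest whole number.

2310 RPM

Overall ratio R = 2.1875 × 4.1111 = 8.9931.
Required input speed = output speed × R = 256.9 × 8.9931 = 2310.3 RPM.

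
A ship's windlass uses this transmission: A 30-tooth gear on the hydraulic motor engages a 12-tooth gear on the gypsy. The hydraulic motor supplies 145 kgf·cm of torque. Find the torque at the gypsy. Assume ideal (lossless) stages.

58 kgf·cm

After the gear mesh (12/30): 145 × 0.4 = 58 kgf·cm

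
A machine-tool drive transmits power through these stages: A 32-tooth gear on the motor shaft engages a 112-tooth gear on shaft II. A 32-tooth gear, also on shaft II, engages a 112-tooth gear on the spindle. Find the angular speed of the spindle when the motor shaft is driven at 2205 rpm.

180 rpm

gear mesh 112/32 = 3.5 → 2205/3.5 = 630 rpm
gear mesh 112/32 = 3.5 → 630/3.5 = 180 rpm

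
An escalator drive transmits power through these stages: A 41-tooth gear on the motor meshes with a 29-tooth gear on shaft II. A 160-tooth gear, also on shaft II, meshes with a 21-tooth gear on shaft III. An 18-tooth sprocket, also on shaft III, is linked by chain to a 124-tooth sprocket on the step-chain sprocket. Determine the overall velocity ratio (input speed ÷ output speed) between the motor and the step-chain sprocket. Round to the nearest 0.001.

Each stage contributes driven/driver: gear mesh 29/41 = 0.70732, gear mesh 21/160 = 0.13125, chain 124/18 = 6.8889.
Overall: 0.70732 × 0.13125 × 6.8889 = 0.63953.

0.640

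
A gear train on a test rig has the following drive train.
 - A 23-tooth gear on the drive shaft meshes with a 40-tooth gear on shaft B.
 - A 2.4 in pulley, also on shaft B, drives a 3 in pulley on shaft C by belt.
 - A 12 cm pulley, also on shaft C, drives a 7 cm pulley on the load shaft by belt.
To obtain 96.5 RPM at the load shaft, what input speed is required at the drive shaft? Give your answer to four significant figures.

122.4 RPM

Overall ratio R = 1.7391 × 1.25 × 0.58333 = 1.2681.
Required input speed = output speed × R = 96.5 × 1.2681 = 122.37 RPM.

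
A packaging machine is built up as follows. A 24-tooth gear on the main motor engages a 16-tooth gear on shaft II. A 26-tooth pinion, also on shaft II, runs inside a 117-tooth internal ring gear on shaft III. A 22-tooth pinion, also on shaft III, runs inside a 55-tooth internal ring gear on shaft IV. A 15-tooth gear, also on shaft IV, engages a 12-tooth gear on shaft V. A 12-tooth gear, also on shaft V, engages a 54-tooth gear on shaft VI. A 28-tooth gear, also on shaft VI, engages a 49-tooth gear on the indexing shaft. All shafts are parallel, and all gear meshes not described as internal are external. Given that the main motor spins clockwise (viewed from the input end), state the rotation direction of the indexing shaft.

clockwise

the main motor → shaft II: external mesh, 1 reversal → CCW.
shaft II → shaft III: internal mesh, same direction → CCW.
shaft III → shaft IV: internal mesh, same direction → CCW.
shaft IV → shaft V: external mesh, 1 reversal → CW.
shaft V → shaft VI: external mesh, 1 reversal → CCW.
shaft VI → the indexing shaft: external mesh, 1 reversal → CW.
4 reversals in total — an even number — so the indexing shaft turns the same way as the main motor.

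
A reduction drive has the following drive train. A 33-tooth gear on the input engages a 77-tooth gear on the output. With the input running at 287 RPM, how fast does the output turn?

123 RPM

gear mesh 77/33 = 2.3333 → 287/2.3333 = 123 RPM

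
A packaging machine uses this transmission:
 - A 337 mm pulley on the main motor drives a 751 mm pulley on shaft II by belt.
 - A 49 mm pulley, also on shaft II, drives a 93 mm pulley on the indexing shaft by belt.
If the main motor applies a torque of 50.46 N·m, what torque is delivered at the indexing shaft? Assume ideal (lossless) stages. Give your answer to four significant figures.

belt 751/337 = 2.2285 → τ = 50.46·2.2285 = 112.45 N·m
belt 93/49 = 1.898 → τ = 112.45·1.898 = 213.42 N·m

213.4 N·m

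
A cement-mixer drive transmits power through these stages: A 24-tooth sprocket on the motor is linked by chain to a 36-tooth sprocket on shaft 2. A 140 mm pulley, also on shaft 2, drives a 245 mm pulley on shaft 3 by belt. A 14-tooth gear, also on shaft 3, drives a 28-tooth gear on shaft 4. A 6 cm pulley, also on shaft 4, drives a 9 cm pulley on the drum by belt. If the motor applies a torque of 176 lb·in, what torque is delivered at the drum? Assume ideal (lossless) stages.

After the chain (36/24): 176 × 1.5 = 264 lb·in
After the belt (245/140): 264 × 1.75 = 462 lb·in
After the gear mesh (28/14): 462 × 2 = 924 lb·in
After the belt (9/6): 924 × 1.5 = 1386 lb·in

1386 lb·in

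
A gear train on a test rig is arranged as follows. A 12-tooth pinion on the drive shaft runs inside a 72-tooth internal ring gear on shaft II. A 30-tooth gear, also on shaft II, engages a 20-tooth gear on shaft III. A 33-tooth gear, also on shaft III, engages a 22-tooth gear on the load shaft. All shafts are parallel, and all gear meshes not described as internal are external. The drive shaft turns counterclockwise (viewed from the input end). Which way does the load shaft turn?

the drive shaft → shaft II: internal mesh, same direction → CCW.
shaft II → shaft III: external mesh, 1 reversal → CW.
shaft III → the load shaft: external mesh, 1 reversal → CCW.
2 reversals in total — an even number — so the load shaft turns the same way as the drive shaft.

counterclockwise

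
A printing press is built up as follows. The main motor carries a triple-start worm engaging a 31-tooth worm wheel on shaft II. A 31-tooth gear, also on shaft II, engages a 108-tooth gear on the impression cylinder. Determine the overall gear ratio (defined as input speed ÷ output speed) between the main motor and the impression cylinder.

Each stage contributes driven/driver: worm 31/3 = 10.333, gear mesh 108/31 = 3.4839.
Overall: 10.333 × 3.4839 = 36.

36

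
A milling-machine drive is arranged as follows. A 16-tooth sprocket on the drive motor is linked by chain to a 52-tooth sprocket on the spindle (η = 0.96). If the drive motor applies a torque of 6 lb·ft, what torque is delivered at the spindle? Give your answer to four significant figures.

Chain: ratio = 52/16 = 3.25; torque at the spindle = 6 × 3.25 × 0.96 = 18.72 lb·ft.

18.72 lb·ft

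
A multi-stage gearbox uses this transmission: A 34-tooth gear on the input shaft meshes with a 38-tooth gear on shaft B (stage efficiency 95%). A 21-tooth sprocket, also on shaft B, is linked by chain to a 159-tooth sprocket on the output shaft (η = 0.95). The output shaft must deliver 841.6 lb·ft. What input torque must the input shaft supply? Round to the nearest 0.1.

Overall ratio R = 1.1176 × 7.5714 = 8.4622; overall efficiency η = 0.95 × 0.95 = 0.9025.
Input torque = output torque / (R × η) = 841.6 / (8.4622 × 0.9025) = 110.2 lb·ft.

110.2 lb·ft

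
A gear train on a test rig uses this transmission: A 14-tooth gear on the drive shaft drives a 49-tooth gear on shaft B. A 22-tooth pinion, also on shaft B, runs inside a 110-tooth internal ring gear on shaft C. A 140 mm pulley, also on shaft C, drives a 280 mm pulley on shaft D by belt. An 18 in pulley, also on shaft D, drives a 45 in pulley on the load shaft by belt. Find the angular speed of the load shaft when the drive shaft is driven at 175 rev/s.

gear mesh 49/14 = 3.5 → 175/3.5 = 50 rev/s
internal gear 110/22 = 5 → 50/5 = 10 rev/s
belt 280/140 = 2 → 10/2 = 5 rev/s
belt 45/18 = 2.5 → 5/2.5 = 2 rev/s

2 rev/s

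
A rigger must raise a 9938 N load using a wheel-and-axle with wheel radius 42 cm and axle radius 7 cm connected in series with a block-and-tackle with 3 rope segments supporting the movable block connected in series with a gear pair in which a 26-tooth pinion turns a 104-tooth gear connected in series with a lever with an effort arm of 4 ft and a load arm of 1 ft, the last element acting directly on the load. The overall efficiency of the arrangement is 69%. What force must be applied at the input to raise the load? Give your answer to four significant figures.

Wheel-and-axle MA = R/r = 42/7 = 6.
Block-and-tackle MA = number of supporting rope parts = 3.
Gear pair MA = 104/26 = 4.
Lever MA = effort arm / load arm = 4/1 = 4.
Combined ideal MA = 6 × 3 × 4 × 4 = 288.
Actual MA = 288 × 0.69 = 198.72.
Effort = load / actual MA = 9938 / 198.72 = 50.01 N.

50.01 N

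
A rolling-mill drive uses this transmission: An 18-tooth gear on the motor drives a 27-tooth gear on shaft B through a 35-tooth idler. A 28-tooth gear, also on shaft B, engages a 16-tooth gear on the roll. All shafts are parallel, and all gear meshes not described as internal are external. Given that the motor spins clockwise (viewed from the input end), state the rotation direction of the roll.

the motor → shaft B: driver → idler → driven is 2 external meshes, 2 reversals → CW.
shaft B → the roll: external mesh, 1 reversal → CCW.
3 reversals in total — an odd number — so the roll turns opposite to the motor.

anticlockwise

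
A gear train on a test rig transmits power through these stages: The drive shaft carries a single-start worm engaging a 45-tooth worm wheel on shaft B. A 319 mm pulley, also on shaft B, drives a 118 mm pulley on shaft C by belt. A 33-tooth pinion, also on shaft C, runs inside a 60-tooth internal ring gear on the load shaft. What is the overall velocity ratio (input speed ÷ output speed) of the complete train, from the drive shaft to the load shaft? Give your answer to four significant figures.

30.27

Each stage contributes driven/driver: worm 45/1 = 45, belt 118/319 = 0.36991, internal gear 60/33 = 1.8182.
Overall: 45 × 0.36991 × 1.8182 = 30.265.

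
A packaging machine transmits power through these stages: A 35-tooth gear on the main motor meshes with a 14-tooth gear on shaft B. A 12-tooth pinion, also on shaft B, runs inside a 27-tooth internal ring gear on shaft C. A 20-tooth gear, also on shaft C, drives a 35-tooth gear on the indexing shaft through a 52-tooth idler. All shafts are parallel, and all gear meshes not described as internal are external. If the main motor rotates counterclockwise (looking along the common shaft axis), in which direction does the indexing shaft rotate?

clockwise

the main motor → shaft B: external mesh, 1 reversal → CW.
shaft B → shaft C: internal mesh, same direction → CW.
shaft C → the indexing shaft: driver → idler → driven is 2 external meshes, 2 reversals → CW.
3 reversals in total — an odd number — so the indexing shaft turns opposite to the main motor.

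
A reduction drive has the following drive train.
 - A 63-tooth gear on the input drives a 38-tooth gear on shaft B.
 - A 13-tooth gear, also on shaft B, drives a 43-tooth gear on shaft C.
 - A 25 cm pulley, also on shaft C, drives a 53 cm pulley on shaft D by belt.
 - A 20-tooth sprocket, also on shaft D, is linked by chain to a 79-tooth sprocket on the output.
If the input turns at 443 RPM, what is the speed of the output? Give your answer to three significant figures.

26.5 RPM

gear mesh 38/63 = 0.60317 → 443/0.60317 = 734.45 RPM
gear mesh 43/13 = 3.3077 → 734.45/3.3077 = 222.04 RPM
belt 53/25 = 2.12 → 222.04/2.12 = 104.74 RPM
chain 79/20 = 3.95 → 104.74/3.95 = 26.516 RPM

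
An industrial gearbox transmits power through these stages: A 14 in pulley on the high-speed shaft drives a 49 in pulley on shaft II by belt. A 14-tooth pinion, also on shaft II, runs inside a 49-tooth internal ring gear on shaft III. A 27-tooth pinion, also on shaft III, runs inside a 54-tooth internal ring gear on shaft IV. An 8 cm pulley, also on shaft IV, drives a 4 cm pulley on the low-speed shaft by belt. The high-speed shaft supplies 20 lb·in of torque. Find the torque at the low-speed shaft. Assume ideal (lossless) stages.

245 lb·in

belt 49/14 = 3.5 → τ = 20·3.5 = 70 lb·in
internal gear 49/14 = 3.5 → τ = 70·3.5 = 245 lb·in
internal gear 54/27 = 2 → τ = 245·2 = 490 lb·in
belt 4/8 = 0.5 → τ = 490·0.5 = 245 lb·in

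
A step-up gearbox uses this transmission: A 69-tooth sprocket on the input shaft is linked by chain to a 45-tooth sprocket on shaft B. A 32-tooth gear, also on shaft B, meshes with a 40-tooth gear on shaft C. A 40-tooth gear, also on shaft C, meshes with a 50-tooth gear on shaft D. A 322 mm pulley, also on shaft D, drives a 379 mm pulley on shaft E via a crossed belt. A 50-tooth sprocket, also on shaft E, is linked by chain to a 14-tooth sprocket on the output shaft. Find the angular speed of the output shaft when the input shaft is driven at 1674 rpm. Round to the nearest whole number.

the input shaft → shaft B (chain, 45/69): 1674 ÷ 0.65217 = 2566.8 rpm
shaft B → shaft C (gear mesh, 40/32): 2566.8 ÷ 1.25 = 2053.4 rpm
shaft C → shaft D (gear mesh, 50/40): 2053.4 ÷ 1.25 = 1642.8 rpm
shaft D → shaft E (belt, 379/322): 1642.8 ÷ 1.177 = 1395.7 rpm
shaft E → the output shaft (chain, 14/50): 1395.7 ÷ 0.28 = 4984.6 rpm

4985 rpm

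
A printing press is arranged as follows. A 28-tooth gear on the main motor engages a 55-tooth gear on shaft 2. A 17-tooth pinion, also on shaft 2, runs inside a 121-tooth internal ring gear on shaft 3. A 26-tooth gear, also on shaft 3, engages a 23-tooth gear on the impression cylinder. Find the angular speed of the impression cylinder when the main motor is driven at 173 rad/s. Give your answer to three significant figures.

the main motor → shaft 2 (gear mesh, 55/28): 173 ÷ 1.9643 = 88.073 rad/s
shaft 2 → shaft 3 (internal gear, 121/17): 88.073 ÷ 7.1176 = 12.374 rad/s
shaft 3 → the impression cylinder (gear mesh, 23/26): 12.374 ÷ 0.88462 = 13.988 rad/s

14.0 rad/s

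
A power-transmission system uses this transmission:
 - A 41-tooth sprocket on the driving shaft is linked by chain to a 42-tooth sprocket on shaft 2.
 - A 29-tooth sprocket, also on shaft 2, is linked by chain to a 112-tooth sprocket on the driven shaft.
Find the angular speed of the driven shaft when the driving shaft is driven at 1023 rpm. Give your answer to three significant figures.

259 rpm

chain 42/41 = 1.0244 → 1023/1.0244 = 998.64 rpm
chain 112/29 = 3.8621 → 998.64/3.8621 = 258.58 rpm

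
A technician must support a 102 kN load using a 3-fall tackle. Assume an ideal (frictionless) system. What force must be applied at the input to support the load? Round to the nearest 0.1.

Block-and-tackle MA = number of supporting rope parts = 3.
Effort = load / MA = 102 / 3 = 34 kN.

34.0 kN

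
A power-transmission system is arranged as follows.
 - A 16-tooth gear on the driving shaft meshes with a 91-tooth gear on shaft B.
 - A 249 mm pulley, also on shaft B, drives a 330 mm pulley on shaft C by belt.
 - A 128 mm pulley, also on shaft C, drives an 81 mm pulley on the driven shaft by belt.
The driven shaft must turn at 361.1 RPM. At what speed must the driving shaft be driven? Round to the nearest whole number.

Overall ratio R = 5.6875 × 1.3253 × 0.63281 = 4.7699.
Required input speed = output speed × R = 361.1 × 4.7699 = 1722.4 RPM.

1722 RPM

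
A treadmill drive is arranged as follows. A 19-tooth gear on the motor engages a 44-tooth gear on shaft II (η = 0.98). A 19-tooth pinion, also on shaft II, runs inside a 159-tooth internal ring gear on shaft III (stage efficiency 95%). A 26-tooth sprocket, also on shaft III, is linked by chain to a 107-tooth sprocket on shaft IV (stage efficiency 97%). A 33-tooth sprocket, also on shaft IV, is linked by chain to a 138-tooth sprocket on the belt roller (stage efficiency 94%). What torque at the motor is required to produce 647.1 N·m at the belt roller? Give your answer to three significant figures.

2.29 N·m

Overall ratio R = 2.3158 × 8.3684 × 4.1154 × 4.1818 = 333.52; overall efficiency η = 0.98 × 0.95 × 0.97 × 0.94 = 0.8489.
Input torque = output torque / (R × η) = 647.1 / (333.52 × 0.8489) = 2.2856 N·m.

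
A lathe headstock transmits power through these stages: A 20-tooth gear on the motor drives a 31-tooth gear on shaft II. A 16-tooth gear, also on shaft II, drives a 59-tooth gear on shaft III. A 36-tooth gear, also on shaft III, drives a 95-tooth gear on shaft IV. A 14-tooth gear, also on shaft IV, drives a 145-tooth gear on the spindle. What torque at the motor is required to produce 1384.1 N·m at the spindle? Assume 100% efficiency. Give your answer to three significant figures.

Overall ratio R = 1.55 × 3.6875 × 2.6389 × 10.357 = 156.22.
Input torque = output torque / R = 1384.1 / 156.22 = 8.8602 N·m.

8.86 N·m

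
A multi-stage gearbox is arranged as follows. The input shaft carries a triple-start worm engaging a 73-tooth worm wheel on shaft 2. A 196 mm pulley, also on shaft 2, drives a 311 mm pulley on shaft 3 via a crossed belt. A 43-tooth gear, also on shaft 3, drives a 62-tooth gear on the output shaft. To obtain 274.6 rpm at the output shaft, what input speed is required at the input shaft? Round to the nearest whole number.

15287 rpm

Overall ratio R = 24.333 × 1.5867 × 1.4419 = 55.671.
Required input speed = output speed × R = 274.6 × 55.671 = 15287 rpm.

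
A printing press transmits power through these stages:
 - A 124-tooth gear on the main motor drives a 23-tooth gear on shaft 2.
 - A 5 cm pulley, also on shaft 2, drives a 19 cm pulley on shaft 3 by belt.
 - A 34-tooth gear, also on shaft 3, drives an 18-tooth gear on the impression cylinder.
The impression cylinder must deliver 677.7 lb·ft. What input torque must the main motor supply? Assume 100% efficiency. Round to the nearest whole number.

1816 lb·ft

Overall ratio R = 0.18548 × 3.8 × 0.52941 = 0.37315.
Input torque = output torque / R = 677.7 / 0.37315 = 1816.2 lb·ft.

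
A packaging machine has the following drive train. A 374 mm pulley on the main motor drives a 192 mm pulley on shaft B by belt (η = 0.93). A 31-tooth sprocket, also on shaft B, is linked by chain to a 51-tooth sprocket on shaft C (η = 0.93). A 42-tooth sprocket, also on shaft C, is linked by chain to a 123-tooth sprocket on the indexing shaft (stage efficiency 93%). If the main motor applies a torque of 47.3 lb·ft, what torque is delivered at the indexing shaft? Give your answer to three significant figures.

94.1 lb·ft

belt 192/374 = 0.51337 → τ = 47.3·0.51337·0.93 = 22.583 lb·ft
chain 51/31 = 1.6452 → τ = 22.583·1.6452·0.93 = 34.551 lb·ft
chain 123/42 = 2.9286 → τ = 34.551·2.9286·0.93 = 94.103 lb·ft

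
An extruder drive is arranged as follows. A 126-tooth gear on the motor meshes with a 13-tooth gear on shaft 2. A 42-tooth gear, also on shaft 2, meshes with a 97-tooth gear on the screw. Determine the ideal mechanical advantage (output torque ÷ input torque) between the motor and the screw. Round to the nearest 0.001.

Each stage contributes driven/driver: gear mesh 13/126 = 0.10317, gear mesh 97/42 = 2.3095.
Overall: 0.10317 × 2.3095 = 0.23828.

0.238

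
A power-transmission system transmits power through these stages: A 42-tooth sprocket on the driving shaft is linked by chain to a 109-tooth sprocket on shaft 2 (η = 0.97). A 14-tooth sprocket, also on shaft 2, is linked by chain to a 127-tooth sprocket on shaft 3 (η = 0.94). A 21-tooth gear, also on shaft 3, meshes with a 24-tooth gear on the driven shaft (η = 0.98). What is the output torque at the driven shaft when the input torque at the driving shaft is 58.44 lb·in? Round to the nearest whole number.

1405 lb·in

After the chain (109/42): 58.44 × 2.5952 × 0.97 = 147.12 lb·in
After the chain (127/14): 147.12 × 9.0714 × 0.94 = 1254.5 lb·in
After the gear mesh (24/21): 1254.5 × 1.1429 × 0.98 = 1405 lb·in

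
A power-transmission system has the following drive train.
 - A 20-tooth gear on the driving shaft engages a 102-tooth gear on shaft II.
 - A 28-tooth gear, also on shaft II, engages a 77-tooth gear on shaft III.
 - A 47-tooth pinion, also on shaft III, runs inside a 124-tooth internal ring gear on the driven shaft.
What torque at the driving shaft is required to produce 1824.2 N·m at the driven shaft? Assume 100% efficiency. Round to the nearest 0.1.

Overall ratio R = 5.1 × 2.75 × 2.6383 = 37.002.
Input torque = output torque / R = 1824.2 / 37.002 = 49.3 N·m.

49.3 N·m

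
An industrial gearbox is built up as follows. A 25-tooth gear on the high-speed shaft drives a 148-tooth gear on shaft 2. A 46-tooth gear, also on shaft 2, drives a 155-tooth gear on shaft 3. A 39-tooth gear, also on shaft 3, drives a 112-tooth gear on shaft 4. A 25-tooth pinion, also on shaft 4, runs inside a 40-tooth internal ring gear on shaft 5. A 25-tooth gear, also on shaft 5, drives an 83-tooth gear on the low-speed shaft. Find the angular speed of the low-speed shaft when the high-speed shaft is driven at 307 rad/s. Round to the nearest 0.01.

1.01 rad/s

Gear mesh: ratio = 148/25 = 5.92, so shaft 2 turns at 307 / 5.92 = 51.858 rad/s.
Gear mesh: ratio = 155/46 = 3.3696, so shaft 3 turns at 51.858 / 3.3696 = 15.39 rad/s.
Gear mesh: ratio = 112/39 = 2.8718, so shaft 4 turns at 15.39 / 2.8718 = 5.3591 rad/s.
Internal gear: ratio = 40/25 = 1.6, so shaft 5 turns at 5.3591 / 1.6 = 3.3494 rad/s.
Gear mesh: ratio = 83/25 = 3.32, so the low-speed shaft turns at 3.3494 / 3.32 = 1.0089 rad/s.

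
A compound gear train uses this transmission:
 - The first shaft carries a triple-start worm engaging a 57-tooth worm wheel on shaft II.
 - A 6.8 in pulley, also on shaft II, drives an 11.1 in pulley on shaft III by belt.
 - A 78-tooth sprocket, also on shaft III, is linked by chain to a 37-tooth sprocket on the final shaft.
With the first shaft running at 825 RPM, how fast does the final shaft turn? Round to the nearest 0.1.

Worm: ratio = 57/3 = 19, so shaft II turns at 825 / 19 = 43.421 RPM.
Belt: ratio = 11.1/6.8 = 1.6324, so shaft III turns at 43.421 / 1.6324 = 26.6 RPM.
Chain: ratio = 37/78 = 0.47436, so the final shaft turns at 26.6 / 0.47436 = 56.076 RPM.

56.1 RPM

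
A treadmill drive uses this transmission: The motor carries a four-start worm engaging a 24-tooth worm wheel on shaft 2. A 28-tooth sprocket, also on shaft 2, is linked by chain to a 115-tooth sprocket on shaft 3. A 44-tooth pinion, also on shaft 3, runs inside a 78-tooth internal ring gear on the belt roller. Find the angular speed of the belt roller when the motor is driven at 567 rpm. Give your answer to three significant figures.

the motor → shaft 2 (worm, 24/4): 567 ÷ 6 = 94.5 rpm
shaft 2 → shaft 3 (chain, 115/28): 94.5 ÷ 4.1071 = 23.009 rpm
shaft 3 → the belt roller (internal gear, 78/44): 23.009 ÷ 1.7727 = 12.979 rpm

13.0 rpm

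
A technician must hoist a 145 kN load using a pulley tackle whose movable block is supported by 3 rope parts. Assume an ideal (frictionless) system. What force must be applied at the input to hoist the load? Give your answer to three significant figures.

Block-and-tackle MA = number of supporting rope parts = 3.
Effort = load / MA = 145 / 3 = 48.333 kN.

48.3 kN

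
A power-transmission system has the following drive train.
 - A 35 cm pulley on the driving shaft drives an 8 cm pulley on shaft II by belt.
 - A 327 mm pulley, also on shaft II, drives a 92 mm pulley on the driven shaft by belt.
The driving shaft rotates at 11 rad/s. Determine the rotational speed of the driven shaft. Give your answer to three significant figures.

belt 8/35 = 0.22857 → 11/0.22857 = 48.125 rad/s
belt 92/327 = 0.28135 → 48.125/0.28135 = 171.05 rad/s

171 rad/s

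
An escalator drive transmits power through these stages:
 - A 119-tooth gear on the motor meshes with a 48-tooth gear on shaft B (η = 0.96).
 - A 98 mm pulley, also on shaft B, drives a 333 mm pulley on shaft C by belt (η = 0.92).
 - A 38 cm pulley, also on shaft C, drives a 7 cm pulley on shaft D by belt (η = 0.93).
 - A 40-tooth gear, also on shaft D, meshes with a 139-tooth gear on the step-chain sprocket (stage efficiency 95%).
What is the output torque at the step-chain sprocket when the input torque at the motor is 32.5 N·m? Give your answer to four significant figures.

Gear mesh: ratio = 48/119 = 0.40336; torque at shaft B = 32.5 × 0.40336 × 0.96 = 12.585 N·m.
Belt: ratio = 333/98 = 3.398; torque at shaft C = 12.585 × 3.398 × 0.92 = 39.342 N·m.
Belt: ratio = 7/38 = 0.18421; torque at shaft D = 39.342 × 0.18421 × 0.93 = 6.7399 N·m.
Gear mesh: ratio = 139/40 = 3.475; torque at the step-chain sprocket = 6.7399 × 3.475 × 0.95 = 22.25 N·m.

22.25 N·m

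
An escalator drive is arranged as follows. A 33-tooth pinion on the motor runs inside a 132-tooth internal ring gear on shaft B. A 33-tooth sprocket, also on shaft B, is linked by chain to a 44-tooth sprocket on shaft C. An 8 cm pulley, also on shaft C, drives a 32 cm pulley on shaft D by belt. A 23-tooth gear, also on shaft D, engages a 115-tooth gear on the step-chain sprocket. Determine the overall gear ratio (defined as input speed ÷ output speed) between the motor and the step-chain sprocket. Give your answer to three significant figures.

107

Each stage contributes driven/driver: internal gear 132/33 = 4, chain 44/33 = 1.3333, belt 32/8 = 4, gear mesh 115/23 = 5.
Overall: 4 × 1.3333 × 4 × 5 = 106.67.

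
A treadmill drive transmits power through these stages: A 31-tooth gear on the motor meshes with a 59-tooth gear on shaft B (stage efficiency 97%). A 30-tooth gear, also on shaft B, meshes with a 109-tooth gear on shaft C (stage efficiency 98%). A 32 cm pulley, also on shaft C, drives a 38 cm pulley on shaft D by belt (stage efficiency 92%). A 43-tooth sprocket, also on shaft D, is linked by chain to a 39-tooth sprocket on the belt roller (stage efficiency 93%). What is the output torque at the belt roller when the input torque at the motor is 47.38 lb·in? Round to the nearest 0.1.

Gear mesh: ratio = 59/31 = 1.9032; torque at shaft B = 47.38 × 1.9032 × 0.97 = 87.47 lb·in.
Gear mesh: ratio = 109/30 = 3.6333; torque at shaft C = 87.47 × 3.6333 × 0.98 = 311.45 lb·in.
Belt: ratio = 38/32 = 1.1875; torque at shaft D = 311.45 × 1.1875 × 0.92 = 340.26 lb·in.
Chain: ratio = 39/43 = 0.90698; torque at the belt roller = 340.26 × 0.90698 × 0.93 = 287 lb·in.

287.0 lb·in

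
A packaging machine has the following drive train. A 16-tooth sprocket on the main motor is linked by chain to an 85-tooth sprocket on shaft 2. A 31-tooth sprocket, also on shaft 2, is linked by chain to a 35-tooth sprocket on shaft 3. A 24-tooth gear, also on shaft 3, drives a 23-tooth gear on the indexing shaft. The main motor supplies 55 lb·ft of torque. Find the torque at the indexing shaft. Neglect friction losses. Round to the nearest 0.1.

chain 85/16 = 5.3125 → τ = 55·5.3125 = 292.19 lb·ft
chain 35/31 = 1.129 → τ = 292.19·1.129 = 329.89 lb·ft
gear mesh 23/24 = 0.95833 → τ = 329.89·0.95833 = 316.14 lb·ft

316.1 lb·ft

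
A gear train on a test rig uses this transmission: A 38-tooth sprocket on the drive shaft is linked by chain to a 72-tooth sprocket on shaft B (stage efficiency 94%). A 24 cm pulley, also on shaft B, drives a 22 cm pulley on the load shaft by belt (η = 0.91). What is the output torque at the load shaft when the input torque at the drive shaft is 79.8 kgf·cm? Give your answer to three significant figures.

After the chain (72/38): 79.8 × 1.8947 × 0.94 = 142.13 kgf·cm
After the belt (22/24): 142.13 × 0.91667 × 0.91 = 118.56 kgf·cm

119 kgf·cm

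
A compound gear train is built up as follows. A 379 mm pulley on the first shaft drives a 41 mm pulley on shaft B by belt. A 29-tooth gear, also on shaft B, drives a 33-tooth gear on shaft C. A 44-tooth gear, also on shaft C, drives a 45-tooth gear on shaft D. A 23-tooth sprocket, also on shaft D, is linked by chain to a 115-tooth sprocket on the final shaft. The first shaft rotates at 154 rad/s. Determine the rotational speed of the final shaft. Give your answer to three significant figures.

245 rad/s

Belt: ratio = 41/379 = 0.10818, so shaft B turns at 154 / 0.10818 = 1423.6 rad/s.
Gear mesh: ratio = 33/29 = 1.1379, so shaft C turns at 1423.6 / 1.1379 = 1251 rad/s.
Gear mesh: ratio = 45/44 = 1.0227, so shaft D turns at 1251 / 1.0227 = 1223.2 rad/s.
Chain: ratio = 115/23 = 5, so the final shaft turns at 1223.2 / 5 = 244.64 rad/s.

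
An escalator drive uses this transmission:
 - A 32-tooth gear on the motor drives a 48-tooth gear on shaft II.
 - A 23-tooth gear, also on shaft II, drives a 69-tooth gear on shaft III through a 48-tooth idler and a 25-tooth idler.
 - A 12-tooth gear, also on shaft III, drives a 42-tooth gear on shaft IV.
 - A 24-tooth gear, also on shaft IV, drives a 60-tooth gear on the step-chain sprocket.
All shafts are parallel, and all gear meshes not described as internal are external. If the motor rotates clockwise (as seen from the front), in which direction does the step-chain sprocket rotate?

clockwise

the motor → shaft II: external mesh, 1 reversal → CCW.
shaft II → shaft III: driver → idler → idler → driven is 3 external meshes, 3 reversals → CW.
shaft III → shaft IV: external mesh, 1 reversal → CCW.
shaft IV → the step-chain sprocket: external mesh, 1 reversal → CW.
6 reversals in total — an even number — so the step-chain sprocket turns the same way as the motor.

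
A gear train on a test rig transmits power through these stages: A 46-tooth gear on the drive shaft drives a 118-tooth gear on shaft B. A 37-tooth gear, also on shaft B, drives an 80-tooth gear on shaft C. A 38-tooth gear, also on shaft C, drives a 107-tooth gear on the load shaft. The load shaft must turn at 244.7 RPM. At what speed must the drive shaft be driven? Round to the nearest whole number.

Overall ratio R = 2.5652 × 2.1622 × 2.8158 = 15.618.
Required input speed = output speed × R = 244.7 × 15.618 = 3821.6 RPM.

3822 RPM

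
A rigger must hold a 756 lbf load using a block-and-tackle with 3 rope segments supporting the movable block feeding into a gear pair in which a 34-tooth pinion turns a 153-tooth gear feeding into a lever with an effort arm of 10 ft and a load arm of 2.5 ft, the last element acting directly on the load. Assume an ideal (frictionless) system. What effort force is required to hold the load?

Block-and-tackle MA = number of supporting rope parts = 3.
Gear pair MA = 153/34 = 4.5.
Lever MA = effort arm / load arm = 10/2.5 = 4.
Combined ideal MA = 3 × 4.5 × 4 = 54.
Effort = load / MA = 756 / 54 = 14 lbf.

14 lbf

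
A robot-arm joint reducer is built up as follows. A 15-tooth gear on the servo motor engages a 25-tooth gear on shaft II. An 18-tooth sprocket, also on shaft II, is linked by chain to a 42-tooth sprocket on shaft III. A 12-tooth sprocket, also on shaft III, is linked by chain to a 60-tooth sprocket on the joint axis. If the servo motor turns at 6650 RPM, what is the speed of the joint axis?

the servo motor → shaft II (gear mesh, 25/15): 6650 ÷ 1.6667 = 3990 RPM
shaft II → shaft III (chain, 42/18): 3990 ÷ 2.3333 = 1710 RPM
shaft III → the joint axis (chain, 60/12): 1710 ÷ 5 = 342 RPM

342 RPM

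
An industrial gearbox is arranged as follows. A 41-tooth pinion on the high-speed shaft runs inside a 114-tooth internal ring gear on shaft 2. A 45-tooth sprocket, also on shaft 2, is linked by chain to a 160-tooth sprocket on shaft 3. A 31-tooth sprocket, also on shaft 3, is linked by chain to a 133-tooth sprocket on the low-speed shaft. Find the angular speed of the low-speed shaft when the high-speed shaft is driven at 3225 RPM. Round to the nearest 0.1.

Internal gear: ratio = 114/41 = 2.7805, so shaft 2 turns at 3225 / 2.7805 = 1159.9 RPM.
Chain: ratio = 160/45 = 3.5556, so shaft 3 turns at 1159.9 / 3.5556 = 326.21 RPM.
Chain: ratio = 133/31 = 4.2903, so the low-speed shaft turns at 326.21 / 4.2903 = 76.035 RPM.

76.0 RPM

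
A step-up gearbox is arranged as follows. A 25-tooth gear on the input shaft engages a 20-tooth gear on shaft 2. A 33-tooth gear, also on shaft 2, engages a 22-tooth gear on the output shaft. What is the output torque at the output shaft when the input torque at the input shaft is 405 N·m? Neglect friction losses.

gear mesh 20/25 = 0.8 → τ = 405·0.8 = 324 N·m
gear mesh 22/33 = 0.66667 → τ = 324·0.66667 = 216 N·m

216 N·m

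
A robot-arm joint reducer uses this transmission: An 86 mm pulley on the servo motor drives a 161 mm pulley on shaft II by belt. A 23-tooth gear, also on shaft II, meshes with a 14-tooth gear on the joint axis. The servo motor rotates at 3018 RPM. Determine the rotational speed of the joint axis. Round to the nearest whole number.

belt 161/86 = 1.8721 → 3018/1.8721 = 1612.1 RPM
gear mesh 14/23 = 0.6087 → 1612.1/0.6087 = 2648.4 RPM

2648 RPM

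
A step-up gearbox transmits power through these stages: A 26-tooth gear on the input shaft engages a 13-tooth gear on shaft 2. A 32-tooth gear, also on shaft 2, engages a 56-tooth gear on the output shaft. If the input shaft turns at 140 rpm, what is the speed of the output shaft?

the input shaft → shaft 2 (gear mesh, 13/26): 140 ÷ 0.5 = 280 rpm
shaft 2 → the output shaft (gear mesh, 56/32): 280 ÷ 1.75 = 160 rpm

160 rpm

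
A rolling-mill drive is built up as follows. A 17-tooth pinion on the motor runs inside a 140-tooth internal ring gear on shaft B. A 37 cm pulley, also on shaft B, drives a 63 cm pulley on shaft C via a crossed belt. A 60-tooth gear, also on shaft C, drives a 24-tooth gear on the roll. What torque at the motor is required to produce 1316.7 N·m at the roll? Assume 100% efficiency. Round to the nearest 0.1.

234.8 N·m

Overall ratio R = 8.2353 × 1.7027 × 0.4 = 5.6089.
Input torque = output torque / R = 1316.7 / 5.6089 = 234.75 N·m.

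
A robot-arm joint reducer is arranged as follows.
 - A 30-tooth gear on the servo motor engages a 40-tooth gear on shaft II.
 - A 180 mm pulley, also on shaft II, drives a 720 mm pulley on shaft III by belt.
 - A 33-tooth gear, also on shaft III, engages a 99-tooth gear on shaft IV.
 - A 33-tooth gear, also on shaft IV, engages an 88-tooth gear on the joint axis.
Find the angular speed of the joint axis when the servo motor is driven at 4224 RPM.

gear mesh 40/30 = 1.3333 → 4224/1.3333 = 3168 RPM
belt 720/180 = 4 → 3168/4 = 792 RPM
gear mesh 99/33 = 3 → 792/3 = 264 RPM
gear mesh 88/33 = 2.6667 → 264/2.6667 = 99 RPM

99 RPM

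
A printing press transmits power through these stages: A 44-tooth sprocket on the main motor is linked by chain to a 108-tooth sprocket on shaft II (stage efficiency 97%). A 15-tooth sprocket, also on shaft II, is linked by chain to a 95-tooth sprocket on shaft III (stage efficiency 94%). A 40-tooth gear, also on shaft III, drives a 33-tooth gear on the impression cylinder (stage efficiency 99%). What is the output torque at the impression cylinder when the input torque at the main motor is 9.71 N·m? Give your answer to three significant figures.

112 N·m

After the chain (108/44): 9.71 × 2.4545 × 0.97 = 23.119 N·m
After the chain (95/15): 23.119 × 6.3333 × 0.94 = 137.63 N·m
After the gear mesh (33/40): 137.63 × 0.825 × 0.99 = 112.41 N·m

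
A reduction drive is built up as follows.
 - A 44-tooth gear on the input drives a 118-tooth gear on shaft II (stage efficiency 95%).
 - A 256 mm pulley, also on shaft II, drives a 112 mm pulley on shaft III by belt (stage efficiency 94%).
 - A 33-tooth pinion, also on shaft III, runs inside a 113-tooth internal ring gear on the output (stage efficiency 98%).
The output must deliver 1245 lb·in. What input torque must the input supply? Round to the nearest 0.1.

354.1 lb·in

Overall ratio R = 2.6818 × 0.4375 × 3.4242 = 4.0176; overall efficiency η = 0.95 × 0.94 × 0.98 = 0.8751.
Input torque = output torque / (R × η) = 1245 / (4.0176 × 0.8751) = 354.1 lb·in.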